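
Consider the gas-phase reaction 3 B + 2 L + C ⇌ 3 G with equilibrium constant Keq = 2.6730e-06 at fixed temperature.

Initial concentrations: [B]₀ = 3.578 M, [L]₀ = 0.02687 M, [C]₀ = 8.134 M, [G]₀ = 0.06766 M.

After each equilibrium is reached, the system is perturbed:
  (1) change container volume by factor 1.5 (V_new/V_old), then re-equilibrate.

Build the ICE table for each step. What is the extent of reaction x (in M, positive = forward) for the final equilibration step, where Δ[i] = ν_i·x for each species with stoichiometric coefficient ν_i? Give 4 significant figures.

x = -0.001084 M

Q₀ = 0.001151 vs Keq = 2.6730e-06 ⇒ Q>K, reverse
Step 1:
                   B          L          C          G
  I            3.578    0.02687      8.134    0.06766
  C          0.05187    0.03458    0.01729   -0.05187
  E             3.63    0.06145      8.151    0.01579
  solve Keq expr → x = -0.01729; check Q = 2.6730e-06
Then change container volume by factor 1.5 (V_new/V_old).
Step 2:
                   B          L          C          G
  I             2.42    0.04097      5.434    0.01053
  C         0.003253   0.002168   0.001084  -0.003253
  E            2.423    0.04314      5.435   0.007273
  solve Keq expr → x = -0.001084; check Q = 2.6730e-06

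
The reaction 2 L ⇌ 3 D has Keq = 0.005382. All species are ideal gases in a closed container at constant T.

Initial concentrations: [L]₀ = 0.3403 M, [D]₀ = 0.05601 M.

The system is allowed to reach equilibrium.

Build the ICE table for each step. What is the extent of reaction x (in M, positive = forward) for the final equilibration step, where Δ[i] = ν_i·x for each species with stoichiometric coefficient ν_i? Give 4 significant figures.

x = 0.008811 M

Q₀ = 0.001517 vs Keq = 0.005382 ⇒ Q<K, forward
Step 1:
                    L           D
  init         0.3403     0.05601
  Δ          -0.01762     0.02643
  eq           0.3227     0.08244
  solve Keq expr → x = 0.008811; check Q = 0.005382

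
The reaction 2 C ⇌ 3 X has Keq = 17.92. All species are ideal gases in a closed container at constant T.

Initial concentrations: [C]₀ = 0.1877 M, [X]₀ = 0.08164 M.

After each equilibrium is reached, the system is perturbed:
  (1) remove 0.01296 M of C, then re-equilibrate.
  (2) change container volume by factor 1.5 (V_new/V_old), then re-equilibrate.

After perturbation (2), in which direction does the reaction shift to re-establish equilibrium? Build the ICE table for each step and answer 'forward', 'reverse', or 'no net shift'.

Direction: forward

Q₀ = 0.01544 vs Keq = 17.92 ⇒ Q<K, forward
Step 1:
                  C         X
  Initial    0.1877   0.08164
  Change    -0.1481    0.2222
  Equil     0.03956    0.3038
  solve Keq expr → x = 0.07407; check Q = 17.92
Then remove 0.01296 M of C.
Step 2:
                  C         X
  Initial    0.0266    0.3038
  Change    0.01005  -0.01508
  Equil     0.03666    0.2888
  solve Keq expr → x = -0.005026; check Q = 17.92
Then change container volume by factor 1.5 (V_new/V_old).
Step 3:
                  C         X
  Initial   0.02444    0.1925
  Change  -0.003632  0.005447
  Equil     0.02081     0.198
  solve Keq expr → x = 0.001816; check Q = 17.92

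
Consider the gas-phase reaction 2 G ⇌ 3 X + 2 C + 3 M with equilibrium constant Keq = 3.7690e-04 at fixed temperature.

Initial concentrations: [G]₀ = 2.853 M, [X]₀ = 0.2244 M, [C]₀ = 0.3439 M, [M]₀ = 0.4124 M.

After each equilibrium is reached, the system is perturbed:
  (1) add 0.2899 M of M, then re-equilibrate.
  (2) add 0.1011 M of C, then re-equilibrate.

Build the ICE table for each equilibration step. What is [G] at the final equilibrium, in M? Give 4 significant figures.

[G]_eq = 2.805 M

Q₀ = 1.1516e-05 vs Keq = 3.7690e-04 ⇒ Q<K, forward
Step 1:
                   G          X          C          M
  Initial      2.853     0.2244     0.3439     0.4124
  Change     -0.1179     0.1769     0.1179     0.1769
  Equil        2.735     0.4013     0.4618     0.5893
  solve Keq expr → x = 0.05896; check Q = 3.7690e-04
Then add 0.2899 M of M.
Step 2:
                   G          X          C          M
  Initial      2.735     0.4013     0.4618     0.8792
  Change     0.05186   -0.07779   -0.05186   -0.07779
  Equil        2.787     0.3235     0.4099     0.8014
  solve Keq expr → x = -0.02593; check Q = 3.7690e-04
Then add 0.1011 M of C.
Step 3:
                   G          X          C          M
  Initial      2.787     0.3235      0.511     0.8014
  Change     0.01769   -0.02653   -0.01769   -0.02653
  Equil        2.805     0.2969     0.4934     0.7748
  solve Keq expr → x = -0.008844; check Q = 3.7690e-04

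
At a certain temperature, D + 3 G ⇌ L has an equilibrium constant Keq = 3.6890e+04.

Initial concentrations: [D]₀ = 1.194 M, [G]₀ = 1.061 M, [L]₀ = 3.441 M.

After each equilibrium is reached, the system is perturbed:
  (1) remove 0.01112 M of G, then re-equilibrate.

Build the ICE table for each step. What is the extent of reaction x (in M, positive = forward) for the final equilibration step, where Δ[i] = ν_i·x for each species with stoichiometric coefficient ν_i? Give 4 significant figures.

x = -0.003678 M

Q₀ = 2.413 vs Keq = 3.6890e+04 ⇒ Q<K, forward
Step 1:
                    D           G           L
  Initial       1.194       1.061       3.441
  Change      -0.3372      -1.012      0.3372
  Equil        0.8568     0.04926       3.778
  solve Keq expr → x = 0.3372; check Q = 3.6890e+04
Then remove 0.01112 M of G.
Step 2:
                    D           G           L
  Initial      0.8568     0.03814       3.778
  Change     0.003678     0.01103   -0.003678
  Equil        0.8604     0.04918       3.775
  solve Keq expr → x = -0.003678; check Q = 3.6890e+04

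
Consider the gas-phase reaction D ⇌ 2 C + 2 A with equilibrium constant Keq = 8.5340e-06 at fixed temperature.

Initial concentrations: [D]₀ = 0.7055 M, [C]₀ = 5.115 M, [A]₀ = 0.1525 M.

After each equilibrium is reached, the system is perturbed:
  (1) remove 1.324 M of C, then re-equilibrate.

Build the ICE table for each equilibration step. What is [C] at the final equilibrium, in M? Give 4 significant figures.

Q₀ = 0.8625 vs Keq = 8.5340e-06 ⇒ Q>K, reverse
Step 1:
                    D           C           A
  I            0.7055       5.115      0.1525
  C           0.07599      -0.152      -0.152
  E            0.7815       4.963  5.2035e-04
  solve Keq expr → x = -0.07599; check Q = 8.5340e-06
Then remove 1.324 M of C.
Step 2:
                    D           C           A
  I            0.7815       3.639  5.2035e-04
  C       -9.4620e-05  1.8924e-04  1.8924e-04
  E            0.7814       3.639  7.0959e-04
  solve Keq expr → x = 9.4620e-05; check Q = 8.5340e-06

[C]_eq = 3.639 M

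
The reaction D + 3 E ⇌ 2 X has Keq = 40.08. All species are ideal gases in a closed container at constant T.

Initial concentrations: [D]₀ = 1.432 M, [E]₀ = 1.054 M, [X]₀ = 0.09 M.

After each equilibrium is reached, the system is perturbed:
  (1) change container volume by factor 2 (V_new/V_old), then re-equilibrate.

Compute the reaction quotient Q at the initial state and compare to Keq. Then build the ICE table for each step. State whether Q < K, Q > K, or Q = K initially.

Q₀ = 0.004831; Q < K (proceeds forward)

Q₀ = 0.004831 vs Keq = 40.08 ⇒ Q<K, forward
Step 1:
                   D          E          X
  I            1.432      1.054       0.09
  C          -0.2814    -0.8442     0.5628
  E            1.151     0.2098     0.6528
  solve Keq expr → x = 0.2814; check Q = 40.08
Then change container volume by factor 2 (V_new/V_old).
Step 2:
                   D          E          X
  I           0.5753     0.1049     0.3264
  C           0.0163    0.04891    -0.0326
  E           0.5916     0.1538     0.2938
  solve Keq expr → x = -0.0163; check Q = 40.08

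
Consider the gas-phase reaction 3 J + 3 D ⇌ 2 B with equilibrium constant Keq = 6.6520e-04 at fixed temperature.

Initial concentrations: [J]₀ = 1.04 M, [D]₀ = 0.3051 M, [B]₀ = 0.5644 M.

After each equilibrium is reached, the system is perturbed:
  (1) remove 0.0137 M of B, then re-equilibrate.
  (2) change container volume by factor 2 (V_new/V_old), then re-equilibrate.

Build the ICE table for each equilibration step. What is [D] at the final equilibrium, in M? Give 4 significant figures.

[D]_eq = 0.5516 M

Q₀ = 9.971 vs Keq = 6.6520e-04 ⇒ Q>K, reverse
Step 1:
                  J         D         B
  Initial      1.04    0.3051    0.5644
  Change     0.7469    0.7469   -0.4979
  Equil       1.787     1.052   0.06647
  solve Keq expr → x = -0.249; check Q = 6.6520e-04
Then remove 0.0137 M of B.
Step 2:
                  J         D         B
  Initial     1.787     1.052   0.05277
  Change    -0.0168   -0.0168    0.0112
  Equil        1.77     1.035   0.06397
  solve Keq expr → x = 0.0056; check Q = 6.6520e-04
Then change container volume by factor 2 (V_new/V_old).
Step 3:
                  J         D         B
  Initial     0.885    0.5176   0.03199
  Change    0.03402   0.03402  -0.02268
  Equil      0.9191    0.5516   0.00931
  solve Keq expr → x = -0.01134; check Q = 6.6520e-04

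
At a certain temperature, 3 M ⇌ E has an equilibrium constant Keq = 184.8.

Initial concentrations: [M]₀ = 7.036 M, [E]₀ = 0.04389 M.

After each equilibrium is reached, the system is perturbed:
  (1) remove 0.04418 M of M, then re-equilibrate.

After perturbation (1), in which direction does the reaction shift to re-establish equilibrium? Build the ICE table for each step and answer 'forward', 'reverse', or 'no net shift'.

Q₀ = 1.2601e-04 vs Keq = 184.8 ⇒ Q<K, forward
Step 1:
                    M           E
  init          7.036     0.04389
  Δ            -6.804       2.268
  eq           0.2321       2.312
  solve Keq expr → x = 2.268; check Q = 184.8
Then remove 0.04418 M of M.
Step 2:
                    M           E
  init          0.188       2.312
  Δ           0.04369    -0.01456
  eq           0.2317       2.297
  solve Keq expr → x = -0.01456; check Q = 184.8

Direction: reverse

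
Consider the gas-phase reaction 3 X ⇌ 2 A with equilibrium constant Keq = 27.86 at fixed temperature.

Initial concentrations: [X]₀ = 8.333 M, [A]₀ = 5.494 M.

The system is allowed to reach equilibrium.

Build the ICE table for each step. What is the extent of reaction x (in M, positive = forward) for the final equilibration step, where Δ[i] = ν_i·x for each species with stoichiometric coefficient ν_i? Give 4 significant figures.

x = 2.266 M

Q₀ = 0.05216 vs Keq = 27.86 ⇒ Q<K, forward
Step 1:
                  X         A
  I           8.333     5.494
  C          -6.799     4.533
  E           1.534     10.03
  solve Keq expr → x = 2.266; check Q = 27.86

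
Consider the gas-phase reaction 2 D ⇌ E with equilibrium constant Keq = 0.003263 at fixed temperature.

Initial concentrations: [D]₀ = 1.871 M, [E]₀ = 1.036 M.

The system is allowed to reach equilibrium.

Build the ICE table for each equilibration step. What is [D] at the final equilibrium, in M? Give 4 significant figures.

[D]_eq = 3.846 M

Q₀ = 0.2959 vs Keq = 0.003263 ⇒ Q>K, reverse
Step 1:
                   D          E
  Initial      1.871      1.036
  Change       1.975    -0.9877
  Equil        3.846    0.04828
  solve Keq expr → x = -0.9877; check Q = 0.003263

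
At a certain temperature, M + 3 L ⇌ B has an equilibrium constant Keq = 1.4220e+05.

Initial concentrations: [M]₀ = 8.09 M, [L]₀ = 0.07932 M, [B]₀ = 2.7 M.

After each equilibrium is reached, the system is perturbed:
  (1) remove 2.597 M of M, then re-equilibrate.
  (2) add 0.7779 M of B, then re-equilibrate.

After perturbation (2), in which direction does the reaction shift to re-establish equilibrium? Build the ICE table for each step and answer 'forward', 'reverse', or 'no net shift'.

Direction: reverse

Q₀ = 668.8 vs Keq = 1.4220e+05 ⇒ Q<K, forward
Step 1:
                   M          L          B
  I             8.09    0.07932        2.7
  C         -0.02199   -0.06598    0.02199
  E            8.068    0.01334      2.722
  solve Keq expr → x = 0.02199; check Q = 1.4220e+05
Then remove 2.597 M of M.
Step 2:
                   M          L          B
  I            5.471    0.01334      2.722
  C       6.1401e-04   0.001842 -6.1401e-04
  E            5.472    0.01518      2.721
  solve Keq expr → x = -6.1401e-04; check Q = 1.4220e+05
Then add 0.7779 M of B.
Step 3:
                   M          L          B
  I            5.472    0.01518      3.499
  C       4.4194e-04   0.001326 -4.4194e-04
  E            5.472    0.01651      3.499
  solve Keq expr → x = -4.4194e-04; check Q = 1.4220e+05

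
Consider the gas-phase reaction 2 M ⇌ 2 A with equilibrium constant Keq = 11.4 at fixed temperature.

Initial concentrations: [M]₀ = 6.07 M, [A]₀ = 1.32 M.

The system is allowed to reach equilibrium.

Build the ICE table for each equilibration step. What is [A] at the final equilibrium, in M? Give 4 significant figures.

[A]_eq = 5.701 M

Q₀ = 0.04729 vs Keq = 11.4 ⇒ Q<K, forward
Step 1:
                   M          A
  Initial       6.07       1.32
  Change      -4.381      4.381
  Equil        1.689      5.701
  solve Keq expr → x = 2.191; check Q = 11.4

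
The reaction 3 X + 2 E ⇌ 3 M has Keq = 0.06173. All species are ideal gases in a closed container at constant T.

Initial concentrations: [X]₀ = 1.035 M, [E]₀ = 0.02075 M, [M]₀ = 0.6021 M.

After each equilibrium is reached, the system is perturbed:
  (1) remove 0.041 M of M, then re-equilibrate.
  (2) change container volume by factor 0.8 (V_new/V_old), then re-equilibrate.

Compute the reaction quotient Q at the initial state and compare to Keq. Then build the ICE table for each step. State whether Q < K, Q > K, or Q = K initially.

Q₀ = 457.2; Q > K (proceeds reverse)

Q₀ = 457.2 vs Keq = 0.06173 ⇒ Q>K, reverse
Step 1:
                  X         E         M
  Initial     1.035   0.02075    0.6021
  Change      0.371    0.2474    -0.371
  Equil       1.406    0.2681    0.2311
  solve Keq expr → x = -0.1237; check Q = 0.06173
Then remove 0.041 M of M.
Step 2:
                  X         E         M
  Initial     1.406    0.2681    0.1901
  Change   -0.02655   -0.0177   0.02655
  Equil       1.379    0.2504    0.2166
  solve Keq expr → x = 0.008849; check Q = 0.06173
Then change container volume by factor 0.8 (V_new/V_old).
Step 3:
                  X         E         M
  Initial     1.724     0.313    0.2708
  Change   -0.02671  -0.01781   0.02671
  Equil       1.698    0.2952    0.2975
  solve Keq expr → x = 0.008905; check Q = 0.06173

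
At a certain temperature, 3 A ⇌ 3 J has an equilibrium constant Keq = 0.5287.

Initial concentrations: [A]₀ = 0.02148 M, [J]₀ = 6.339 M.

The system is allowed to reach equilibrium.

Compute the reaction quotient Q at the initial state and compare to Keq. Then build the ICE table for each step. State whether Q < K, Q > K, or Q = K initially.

Q₀ = 2.5702e+07; Q > K (proceeds reverse)

Q₀ = 2.5702e+07 vs Keq = 0.5287 ⇒ Q>K, reverse
Step 1:
                  A         J
  Initial   0.02148     6.339
  Change      3.495    -3.495
  Equil       3.517     2.844
  solve Keq expr → x = -1.165; check Q = 0.5287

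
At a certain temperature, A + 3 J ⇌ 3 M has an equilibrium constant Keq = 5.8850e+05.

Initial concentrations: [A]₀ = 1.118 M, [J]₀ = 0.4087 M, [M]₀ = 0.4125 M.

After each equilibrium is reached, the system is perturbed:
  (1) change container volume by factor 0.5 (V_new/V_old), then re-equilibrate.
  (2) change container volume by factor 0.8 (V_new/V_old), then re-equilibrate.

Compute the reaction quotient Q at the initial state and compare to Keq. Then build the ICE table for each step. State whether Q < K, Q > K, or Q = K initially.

Q₀ = 0.9196 vs Keq = 5.8850e+05 ⇒ Q<K, forward
Step 1:
                   A          J          M
  Initial      1.118     0.4087     0.4125
  Change      -0.133     -0.399      0.399
  Equil        0.985   0.009732     0.8115
  solve Keq expr → x = 0.133; check Q = 5.8850e+05
Then change container volume by factor 0.5 (V_new/V_old).
Step 2:
                   A          J          M
  Initial       1.97    0.01946      1.623
  Change   -0.001325  -0.003974   0.003974
  Equil        1.969    0.01549      1.627
  solve Keq expr → x = 0.001325; check Q = 5.8850e+05
Then change container volume by factor 0.8 (V_new/V_old).
Step 3:
                   A          J          M
  Initial      2.461    0.01936      2.034
  Change  -4.5823e-04  -0.001375   0.001375
  Equil         2.46    0.01799      2.035
  solve Keq expr → x = 4.5823e-04; check Q = 5.8850e+05

Q₀ = 0.9196; Q < K (proceeds forward)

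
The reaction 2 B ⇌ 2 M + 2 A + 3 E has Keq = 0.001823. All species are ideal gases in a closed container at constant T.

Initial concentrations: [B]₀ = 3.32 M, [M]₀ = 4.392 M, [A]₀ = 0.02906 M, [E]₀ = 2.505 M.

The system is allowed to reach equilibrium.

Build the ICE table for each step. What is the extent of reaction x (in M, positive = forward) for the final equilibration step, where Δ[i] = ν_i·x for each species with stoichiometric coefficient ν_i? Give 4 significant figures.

x = -0.01034 M

Q₀ = 0.02323 vs Keq = 0.001823 ⇒ Q>K, reverse
Step 1:
                    B           M           A           E
  Initial        3.32       4.392     0.02906       2.505
  Change      0.02067    -0.02067    -0.02067    -0.03101
  Equil         3.341       4.371    0.008385       2.474
  solve Keq expr → x = -0.01034; check Q = 0.001823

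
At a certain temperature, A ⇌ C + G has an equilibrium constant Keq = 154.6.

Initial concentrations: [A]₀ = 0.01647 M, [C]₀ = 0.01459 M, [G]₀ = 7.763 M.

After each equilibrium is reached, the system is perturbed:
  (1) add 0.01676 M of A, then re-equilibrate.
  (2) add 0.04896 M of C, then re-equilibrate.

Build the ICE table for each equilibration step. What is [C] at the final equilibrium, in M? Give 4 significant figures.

[C]_eq = 0.09214 M

Q₀ = 6.877 vs Keq = 154.6 ⇒ Q<K, forward
Step 1:
                    A           C           G
  Initial     0.01647     0.01459       7.763
  Change     -0.01498     0.01498     0.01498
  Equil      0.001488     0.02957       7.778
  solve Keq expr → x = 0.01498; check Q = 154.6
Then add 0.01676 M of A.
Step 2:
                    A           C           G
  Initial     0.01825     0.02957       7.778
  Change     -0.01595     0.01595     0.01595
  Equil      0.002295     0.04552       7.794
  solve Keq expr → x = 0.01595; check Q = 154.6
Then add 0.04896 M of C.
Step 3:
                    A           C           G
  Initial    0.002295     0.09448       7.794
  Change     0.002348   -0.002348   -0.002348
  Equil      0.004644     0.09214       7.792
  solve Keq expr → x = -0.002348; check Q = 154.6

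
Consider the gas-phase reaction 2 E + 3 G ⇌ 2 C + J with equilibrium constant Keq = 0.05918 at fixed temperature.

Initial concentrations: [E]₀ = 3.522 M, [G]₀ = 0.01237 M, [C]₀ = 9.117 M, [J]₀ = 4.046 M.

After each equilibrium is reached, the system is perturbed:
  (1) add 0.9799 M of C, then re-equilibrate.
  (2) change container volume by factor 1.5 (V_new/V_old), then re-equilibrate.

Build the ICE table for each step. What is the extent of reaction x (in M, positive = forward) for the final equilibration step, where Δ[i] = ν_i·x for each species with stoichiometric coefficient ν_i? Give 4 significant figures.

Q₀ = 1.4323e+07 vs Keq = 0.05918 ⇒ Q>K, reverse
Step 1:
                   E          G          C          J
  I            3.522    0.01237      9.117      4.046
  C            2.534      3.801     -2.534     -1.267
  E            6.056      3.814      6.583      2.779
  solve Keq expr → x = -1.267; check Q = 0.05918
Then add 0.9799 M of C.
Step 2:
                   E          G          C          J
  I            6.056      3.814      7.563      2.779
  C           0.1443     0.2165    -0.1443   -0.07215
  E            6.201       4.03      7.418      2.707
  solve Keq expr → x = -0.07215; check Q = 0.05918
Then change container volume by factor 1.5 (V_new/V_old).
Step 3:
                   E          G          C          J
  I            4.134      2.687      4.946      1.804
  C           0.2978     0.4467    -0.2978    -0.1489
  E            4.432      3.134      4.648      1.656
  solve Keq expr → x = -0.1489; check Q = 0.05918

x = -0.1489 M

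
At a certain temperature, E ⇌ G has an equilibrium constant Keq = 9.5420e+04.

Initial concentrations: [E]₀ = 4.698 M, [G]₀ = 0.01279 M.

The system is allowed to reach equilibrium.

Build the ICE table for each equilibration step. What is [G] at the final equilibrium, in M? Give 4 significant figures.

[G]_eq = 4.711 M

Q₀ = 0.002722 vs Keq = 9.5420e+04 ⇒ Q<K, forward
Step 1:
                   E          G
  I            4.698    0.01279
  C           -4.698      4.698
  E       4.9368e-05      4.711
  solve Keq expr → x = 4.698; check Q = 9.5420e+04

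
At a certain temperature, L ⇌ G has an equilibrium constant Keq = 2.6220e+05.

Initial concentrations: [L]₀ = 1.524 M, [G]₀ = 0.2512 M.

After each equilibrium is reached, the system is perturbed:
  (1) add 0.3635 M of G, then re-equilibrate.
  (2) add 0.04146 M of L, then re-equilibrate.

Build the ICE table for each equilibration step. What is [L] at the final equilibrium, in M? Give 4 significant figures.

Q₀ = 0.1648 vs Keq = 2.6220e+05 ⇒ Q<K, forward
Step 1:
                    L           G
  init          1.524      0.2512
  Δ            -1.524       1.524
  eq       6.7704e-06       1.775
  solve Keq expr → x = 1.524; check Q = 2.6220e+05
Then add 0.3635 M of G.
Step 2:
                    L           G
  init     6.7704e-06       2.139
  Δ        1.3863e-06 -1.3863e-06
  eq       8.1567e-06       2.139
  solve Keq expr → x = -1.3863e-06; check Q = 2.6220e+05
Then add 0.04146 M of L.
Step 3:
                    L           G
  init        0.04147       2.139
  Δ          -0.04146     0.04146
  eq       8.3148e-06        2.18
  solve Keq expr → x = 0.04146; check Q = 2.6220e+05

[L]_eq = 8.3148e-06 M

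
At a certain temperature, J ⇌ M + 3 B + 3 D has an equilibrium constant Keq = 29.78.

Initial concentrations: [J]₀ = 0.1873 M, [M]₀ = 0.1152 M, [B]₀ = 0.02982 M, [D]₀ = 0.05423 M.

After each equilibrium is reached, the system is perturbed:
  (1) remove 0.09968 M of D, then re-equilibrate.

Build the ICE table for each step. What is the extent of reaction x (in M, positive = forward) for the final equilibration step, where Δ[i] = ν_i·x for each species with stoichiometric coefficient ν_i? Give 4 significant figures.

x = 1.9747e-04 M

Q₀ = 2.6011e-09 vs Keq = 29.78 ⇒ Q<K, forward
Step 1:
                    J           M           B           D
  Initial      0.1873      0.1152     0.02982     0.05423
  Change      -0.1868      0.1868      0.5604      0.5604
  Equil    4.8438e-04       0.302      0.5903      0.6147
  solve Keq expr → x = 0.1868; check Q = 29.78
Then remove 0.09968 M of D.
Step 2:
                    J           M           B           D
  Initial  4.8438e-04       0.302      0.5903       0.515
  Change  -1.9747e-04  1.9747e-04  5.9241e-04  5.9241e-04
  Equil    2.8691e-04      0.3022      0.5909      0.5156
  solve Keq expr → x = 1.9747e-04; check Q = 29.78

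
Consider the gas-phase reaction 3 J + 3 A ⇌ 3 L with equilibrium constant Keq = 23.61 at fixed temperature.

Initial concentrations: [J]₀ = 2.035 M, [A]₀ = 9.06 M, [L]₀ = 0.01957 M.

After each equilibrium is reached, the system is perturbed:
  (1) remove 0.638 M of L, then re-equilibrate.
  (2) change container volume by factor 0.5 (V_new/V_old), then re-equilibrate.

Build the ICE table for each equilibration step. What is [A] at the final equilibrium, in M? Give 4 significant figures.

[A]_eq = 14.12 M

Q₀ = 1.1959e-09 vs Keq = 23.61 ⇒ Q<K, forward
Step 1:
                   J          A          L
  I            2.035       9.06    0.01957
  C           -1.939     -1.939      1.939
  E          0.09588      7.121      1.959
  solve Keq expr → x = 0.6464; check Q = 23.61
Then remove 0.638 M of L.
Step 2:
                   J          A          L
  I          0.09588      7.121      1.321
  C         -0.02951   -0.02951    0.02951
  E          0.06637      7.091       1.35
  solve Keq expr → x = 0.009837; check Q = 23.61
Then change container volume by factor 0.5 (V_new/V_old).
Step 3:
                   J          A          L
  I           0.1327      14.18        2.7
  C         -0.06447   -0.06447    0.06447
  E          0.06826      14.12      2.765
  solve Keq expr → x = 0.02149; check Q = 23.61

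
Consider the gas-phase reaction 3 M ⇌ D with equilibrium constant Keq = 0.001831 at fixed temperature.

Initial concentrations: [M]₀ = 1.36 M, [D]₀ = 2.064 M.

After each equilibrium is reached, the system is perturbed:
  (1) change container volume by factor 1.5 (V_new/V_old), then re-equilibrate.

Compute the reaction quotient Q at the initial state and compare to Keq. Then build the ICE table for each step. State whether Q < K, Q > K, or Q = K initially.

Q₀ = 0.8205 vs Keq = 0.001831 ⇒ Q>K, reverse
Step 1:
                   M          D
  init          1.36      2.064
  Δ            4.866     -1.622
  eq           6.226     0.4419
  solve Keq expr → x = -1.622; check Q = 0.001831
Then change container volume by factor 1.5 (V_new/V_old).
Step 2:
                   M          D
  init         4.151     0.2946
  Δ           0.3747    -0.1249
  eq           4.526     0.1697
  solve Keq expr → x = -0.1249; check Q = 0.001831

Q₀ = 0.8205; Q > K (proceeds reverse)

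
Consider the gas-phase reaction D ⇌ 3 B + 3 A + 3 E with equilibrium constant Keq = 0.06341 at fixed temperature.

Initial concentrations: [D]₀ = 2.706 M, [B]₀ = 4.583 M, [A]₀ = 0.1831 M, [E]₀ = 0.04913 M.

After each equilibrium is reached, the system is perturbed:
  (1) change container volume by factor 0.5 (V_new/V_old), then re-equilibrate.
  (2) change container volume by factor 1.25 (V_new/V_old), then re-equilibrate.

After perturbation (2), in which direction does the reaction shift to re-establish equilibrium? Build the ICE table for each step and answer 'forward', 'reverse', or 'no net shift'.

Direction: forward

Q₀ = 2.5896e-05 vs Keq = 0.06341 ⇒ Q<K, forward
Step 1:
                    D           B           A           E
  init          2.706       4.583      0.1831     0.04913
  Δ          -0.07622      0.2287      0.2287      0.2287
  eq             2.63       4.812      0.4118      0.2778
  solve Keq expr → x = 0.07622; check Q = 0.06341
Then change container volume by factor 0.5 (V_new/V_old).
Step 2:
                    D           B           A           E
  init           5.26       9.623      0.8235      0.5556
  Δ            0.1279     -0.3836     -0.3836     -0.3836
  eq            5.387        9.24      0.4399       0.172
  solve Keq expr → x = -0.1279; check Q = 0.06341
Then change container volume by factor 1.25 (V_new/V_old).
Step 3:
                    D           B           A           E
  init           4.31       7.392      0.3519      0.1376
  Δ          -0.02293     0.06879     0.06879     0.06879
  eq            4.287       7.461      0.4207      0.2064
  solve Keq expr → x = 0.02293; check Q = 0.06341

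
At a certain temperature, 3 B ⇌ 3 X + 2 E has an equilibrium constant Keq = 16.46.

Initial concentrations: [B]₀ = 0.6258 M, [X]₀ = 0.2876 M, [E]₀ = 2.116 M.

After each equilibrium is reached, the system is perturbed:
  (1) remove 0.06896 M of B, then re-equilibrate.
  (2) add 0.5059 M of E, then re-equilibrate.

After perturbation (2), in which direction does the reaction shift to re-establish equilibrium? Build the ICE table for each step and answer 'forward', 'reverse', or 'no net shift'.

Direction: reverse

Q₀ = 0.4346 vs Keq = 16.46 ⇒ Q<K, forward
Step 1:
                    B           X           E
  init         0.6258      0.2876       2.116
  Δ           -0.2554      0.2554      0.1702
  eq           0.3704       0.543       2.286
  solve Keq expr → x = 0.08512; check Q = 16.46
Then remove 0.06896 M of B.
Step 2:
                    B           X           E
  init         0.3015       0.543       2.286
  Δ           0.03942    -0.03942    -0.02628
  eq           0.3409      0.5035        2.26
  solve Keq expr → x = -0.01314; check Q = 16.46
Then add 0.5059 M of E.
Step 3:
                    B           X           E
  init         0.3409      0.5035       2.766
  Δ            0.0268     -0.0268    -0.01786
  eq           0.3677      0.4767       2.748
  solve Keq expr → x = -0.008932; check Q = 16.46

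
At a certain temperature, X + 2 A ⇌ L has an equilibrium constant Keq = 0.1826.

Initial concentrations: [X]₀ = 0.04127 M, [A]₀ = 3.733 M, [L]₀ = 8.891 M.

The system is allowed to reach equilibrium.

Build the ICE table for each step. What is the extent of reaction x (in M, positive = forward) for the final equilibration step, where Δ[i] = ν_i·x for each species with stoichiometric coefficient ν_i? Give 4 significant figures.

x = -1.136 M

Q₀ = 15.46 vs Keq = 0.1826 ⇒ Q>K, reverse
Step 1:
                  X         A         L
  Initial   0.04127     3.733     8.891
  Change      1.136     2.273    -1.136
  Equil       1.178     6.006     7.755
  solve Keq expr → x = -1.136; check Q = 0.1826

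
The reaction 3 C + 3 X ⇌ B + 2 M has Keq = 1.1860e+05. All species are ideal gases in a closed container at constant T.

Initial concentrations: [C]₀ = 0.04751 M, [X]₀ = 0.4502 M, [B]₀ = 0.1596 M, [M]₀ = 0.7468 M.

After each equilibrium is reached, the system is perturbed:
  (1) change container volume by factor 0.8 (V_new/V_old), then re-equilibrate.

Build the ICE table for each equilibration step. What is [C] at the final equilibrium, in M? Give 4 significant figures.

Q₀ = 9096 vs Keq = 1.1860e+05 ⇒ Q<K, forward
Step 1:
                  C         X         B         M
  Initial   0.04751    0.4502    0.1596    0.7468
  Change   -0.02542  -0.02542  0.008472   0.01694
  Equil     0.02209    0.4248    0.1681    0.7637
  solve Keq expr → x = 0.008472; check Q = 1.1860e+05
Then change container volume by factor 0.8 (V_new/V_old).
Step 2:
                  C         X         B         M
  Initial   0.02762     0.531    0.2101    0.9547
  Change   -0.00519  -0.00519   0.00173   0.00346
  Equil     0.02243    0.5258    0.2118    0.9581
  solve Keq expr → x = 0.00173; check Q = 1.1860e+05

[C]_eq = 0.02243 M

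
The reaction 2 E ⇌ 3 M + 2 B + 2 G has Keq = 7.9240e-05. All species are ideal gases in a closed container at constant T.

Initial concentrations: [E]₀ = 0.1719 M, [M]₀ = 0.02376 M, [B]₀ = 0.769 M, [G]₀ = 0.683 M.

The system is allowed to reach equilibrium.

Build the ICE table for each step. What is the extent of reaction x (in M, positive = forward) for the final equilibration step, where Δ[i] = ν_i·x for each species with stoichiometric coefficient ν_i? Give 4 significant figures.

x = -0.001039 M

Q₀ = 1.2522e-04 vs Keq = 7.9240e-05 ⇒ Q>K, reverse
Step 1:
                  E         M         B         G
  Initial    0.1719   0.02376     0.769     0.683
  Change   0.002079 -0.003118 -0.002079 -0.002079
  Equil       0.174   0.02064    0.7669    0.6809
  solve Keq expr → x = -0.001039; check Q = 7.9240e-05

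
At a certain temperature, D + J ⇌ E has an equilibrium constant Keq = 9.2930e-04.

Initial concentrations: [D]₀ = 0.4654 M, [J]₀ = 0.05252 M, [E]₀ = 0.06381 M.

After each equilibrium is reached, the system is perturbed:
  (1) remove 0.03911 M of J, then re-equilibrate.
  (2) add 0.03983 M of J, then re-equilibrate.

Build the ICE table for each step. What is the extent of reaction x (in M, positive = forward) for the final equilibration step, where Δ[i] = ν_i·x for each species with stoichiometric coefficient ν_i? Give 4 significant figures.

x = 1.9575e-05 M

Q₀ = 2.611 vs Keq = 9.2930e-04 ⇒ Q>K, reverse
Step 1:
                    D           J           E
  init         0.4654     0.05252     0.06381
  Δ           0.06375     0.06375    -0.06375
  eq           0.5292      0.1163  5.7176e-05
  solve Keq expr → x = -0.06375; check Q = 9.2930e-04
Then remove 0.03911 M of J.
Step 2:
                    D           J           E
  init         0.5292     0.07716  5.7176e-05
  Δ        1.9221e-05  1.9221e-05 -1.9221e-05
  eq           0.5292     0.07718  3.7955e-05
  solve Keq expr → x = -1.9221e-05; check Q = 9.2930e-04
Then add 0.03983 M of J.
Step 3:
                    D           J           E
  init         0.5292       0.117  3.7955e-05
  Δ       -1.9575e-05 -1.9575e-05  1.9575e-05
  eq           0.5292       0.117  5.7530e-05
  solve Keq expr → x = 1.9575e-05; check Q = 9.2930e-04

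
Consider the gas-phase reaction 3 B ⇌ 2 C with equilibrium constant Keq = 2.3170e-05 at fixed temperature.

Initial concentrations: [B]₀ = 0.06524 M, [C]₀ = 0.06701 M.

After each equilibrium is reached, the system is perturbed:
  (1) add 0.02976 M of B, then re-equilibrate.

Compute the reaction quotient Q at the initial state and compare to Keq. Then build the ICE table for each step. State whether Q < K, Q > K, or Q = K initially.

Q₀ = 16.17 vs Keq = 2.3170e-05 ⇒ Q>K, reverse
Step 1:
                    B           C
  I           0.06524     0.06701
  C               0.1    -0.06669
  E            0.1653  3.2341e-04
  solve Keq expr → x = -0.03334; check Q = 2.3170e-05
Then add 0.02976 M of B.
Step 2:
                    B           C
  I             0.195  3.2341e-04
  C       -1.3611e-04  9.0742e-05
  E            0.1949  4.1415e-04
  solve Keq expr → x = 4.5371e-05; check Q = 2.3170e-05

Q₀ = 16.17; Q > K (proceeds reverse)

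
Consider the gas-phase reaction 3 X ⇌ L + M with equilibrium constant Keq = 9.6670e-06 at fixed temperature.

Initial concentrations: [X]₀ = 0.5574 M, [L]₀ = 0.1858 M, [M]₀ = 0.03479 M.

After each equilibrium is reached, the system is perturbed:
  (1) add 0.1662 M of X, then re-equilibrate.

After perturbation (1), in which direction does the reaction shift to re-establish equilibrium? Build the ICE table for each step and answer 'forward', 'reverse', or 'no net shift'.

Direction: forward

Q₀ = 0.03732 vs Keq = 9.6670e-06 ⇒ Q>K, reverse
Step 1:
                    X           L           M
  I            0.5574      0.1858     0.03479
  C            0.1043    -0.03477    -0.03477
  E            0.6617       0.151  1.8546e-05
  solve Keq expr → x = -0.03477; check Q = 9.6670e-06
Then add 0.1662 M of X.
Step 2:
                    X           L           M
  I            0.8279       0.151  1.8546e-05
  C       -5.3300e-05  1.7767e-05  1.7767e-05
  E            0.8279       0.151  3.6312e-05
  solve Keq expr → x = 1.7767e-05; check Q = 9.6670e-06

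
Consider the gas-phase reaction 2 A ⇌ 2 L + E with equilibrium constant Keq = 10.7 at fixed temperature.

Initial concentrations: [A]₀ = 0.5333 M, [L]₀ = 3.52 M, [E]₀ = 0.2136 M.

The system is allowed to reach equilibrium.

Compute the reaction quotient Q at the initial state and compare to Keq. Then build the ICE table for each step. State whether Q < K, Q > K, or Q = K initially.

Q₀ = 9.306 vs Keq = 10.7 ⇒ Q<K, forward
Step 1:
                  A         L         E
  I          0.5333      3.52    0.2136
  C        -0.02091   0.02091   0.01046
  E          0.5124     3.541    0.2241
  solve Keq expr → x = 0.01046; check Q = 10.7

Q₀ = 9.306; Q < K (proceeds forward)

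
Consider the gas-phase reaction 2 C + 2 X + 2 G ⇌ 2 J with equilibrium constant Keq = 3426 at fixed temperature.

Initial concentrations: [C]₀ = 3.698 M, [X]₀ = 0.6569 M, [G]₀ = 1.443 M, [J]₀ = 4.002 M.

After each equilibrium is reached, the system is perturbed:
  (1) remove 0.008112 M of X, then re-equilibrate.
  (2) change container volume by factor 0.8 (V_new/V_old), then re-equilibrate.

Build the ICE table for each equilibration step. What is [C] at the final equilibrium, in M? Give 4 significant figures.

Q₀ = 1.303 vs Keq = 3426 ⇒ Q<K, forward
Step 1:
                   C          X          G          J
  I            3.698     0.6569      1.443      4.002
  C          -0.6254    -0.6254    -0.6254     0.6254
  E            3.073    0.03147     0.8176      4.627
  solve Keq expr → x = 0.3127; check Q = 3426
Then remove 0.008112 M of X.
Step 2:
                   C          X          G          J
  I            3.073    0.02336     0.8176      4.627
  C         0.007689   0.007689   0.007689  -0.007689
  E             3.08    0.03105     0.8253       4.62
  solve Keq expr → x = -0.003845; check Q = 3426
Then change container volume by factor 0.8 (V_new/V_old).
Step 3:
                   C          X          G          J
  I             3.85    0.03881      1.032      5.775
  C          -0.0135    -0.0135    -0.0135     0.0135
  E            3.837    0.02532      1.018      5.788
  solve Keq expr → x = 0.006748; check Q = 3426

[C]_eq = 3.837 M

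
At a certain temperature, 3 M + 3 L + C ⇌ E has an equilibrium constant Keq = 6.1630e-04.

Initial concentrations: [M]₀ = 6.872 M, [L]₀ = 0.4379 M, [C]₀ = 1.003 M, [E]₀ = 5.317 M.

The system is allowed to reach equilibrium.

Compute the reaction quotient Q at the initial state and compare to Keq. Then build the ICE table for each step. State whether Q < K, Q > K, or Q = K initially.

Q₀ = 0.1945 vs Keq = 6.1630e-04 ⇒ Q>K, reverse
Step 1:
                   M          L          C          E
  Initial      6.872     0.4379      1.003      5.317
  Change       1.591      1.591     0.5304    -0.5304
  Equil        8.463      2.029      1.533      4.787
  solve Keq expr → x = -0.5304; check Q = 6.1630e-04

Q₀ = 0.1945; Q > K (proceeds reverse)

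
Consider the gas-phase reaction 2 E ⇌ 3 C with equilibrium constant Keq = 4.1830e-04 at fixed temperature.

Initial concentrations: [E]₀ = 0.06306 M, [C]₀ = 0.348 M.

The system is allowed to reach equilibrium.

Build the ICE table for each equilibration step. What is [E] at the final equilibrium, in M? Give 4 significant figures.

[E]_eq = 0.274 M

Q₀ = 10.6 vs Keq = 4.1830e-04 ⇒ Q>K, reverse
Step 1:
                    E           C
  init        0.06306       0.348
  Δ             0.211     -0.3164
  eq            0.274     0.03155
  solve Keq expr → x = -0.1055; check Q = 4.1830e-04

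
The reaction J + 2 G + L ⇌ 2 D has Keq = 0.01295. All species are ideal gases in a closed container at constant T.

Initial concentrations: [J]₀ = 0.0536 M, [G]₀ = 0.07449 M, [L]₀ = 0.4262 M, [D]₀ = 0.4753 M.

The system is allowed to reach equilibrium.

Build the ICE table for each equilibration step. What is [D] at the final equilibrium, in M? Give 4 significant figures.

Q₀ = 1782 vs Keq = 0.01295 ⇒ Q>K, reverse
Step 1:
                   J          G          L          D
  I           0.0536    0.07449     0.4262     0.4753
  C           0.2249     0.4499     0.2249    -0.4499
  E           0.2785     0.5244     0.6511    0.02541
  solve Keq expr → x = -0.2249; check Q = 0.01295

[D]_eq = 0.02541 M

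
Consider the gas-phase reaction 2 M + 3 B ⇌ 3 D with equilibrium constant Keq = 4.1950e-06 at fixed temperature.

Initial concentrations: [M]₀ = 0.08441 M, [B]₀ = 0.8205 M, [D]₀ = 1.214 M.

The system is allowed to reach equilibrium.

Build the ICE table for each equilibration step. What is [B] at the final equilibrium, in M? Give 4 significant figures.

[B]_eq = 2.005 M

Q₀ = 454.6 vs Keq = 4.1950e-06 ⇒ Q>K, reverse
Step 1:
                    M           B           D
  Initial     0.08441      0.8205       1.214
  Change       0.7896       1.184      -1.184
  Equil         0.874       2.005     0.02956
  solve Keq expr → x = -0.3948; check Q = 4.1950e-06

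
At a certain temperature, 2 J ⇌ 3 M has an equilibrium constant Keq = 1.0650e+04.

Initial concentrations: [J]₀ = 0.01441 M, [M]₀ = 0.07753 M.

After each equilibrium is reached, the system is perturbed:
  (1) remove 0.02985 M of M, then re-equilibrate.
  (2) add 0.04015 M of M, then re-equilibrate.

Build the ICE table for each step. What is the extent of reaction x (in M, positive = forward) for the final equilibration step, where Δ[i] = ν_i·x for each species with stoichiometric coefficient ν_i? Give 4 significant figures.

x = -8.6294e-05 M

Q₀ = 2.244 vs Keq = 1.0650e+04 ⇒ Q<K, forward
Step 1:
                   J          M
  init       0.01441    0.07753
  Δ         -0.01411    0.02116
  eq      3.0044e-04    0.09869
  solve Keq expr → x = 0.007055; check Q = 1.0650e+04
Then remove 0.02985 M of M.
Step 2:
                   J          M
  init    3.0044e-04    0.06884
  Δ       -1.2469e-04 1.8704e-04
  eq      1.7575e-04    0.06903
  solve Keq expr → x = 6.2347e-05; check Q = 1.0650e+04
Then add 0.04015 M of M.
Step 3:
                   J          M
  init    1.7575e-04     0.1092
  Δ       1.7259e-04 -2.5888e-04
  eq      3.4834e-04     0.1089
  solve Keq expr → x = -8.6294e-05; check Q = 1.0650e+04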